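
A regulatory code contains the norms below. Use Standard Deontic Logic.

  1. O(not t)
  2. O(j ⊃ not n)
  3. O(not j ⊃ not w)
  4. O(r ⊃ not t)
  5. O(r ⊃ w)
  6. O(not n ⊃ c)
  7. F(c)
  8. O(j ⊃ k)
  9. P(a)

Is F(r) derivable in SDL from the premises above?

Yes

Premise 7, F(c), is equivalent to O(not c).
The contrapositive of premise 6 (O(not n ⊃ c)) is O(not c ⊃ n), and O(not c) is already established, so O(n).
Premise 2 is O(j ⊃ not n); contrapositively O(n ⊃ not j). Since O(n) holds, K gives O(not j).
With premise 3, O(not j ⊃ not w), the K-axiom yields O(not w).
Premise 5 is O(r ⊃ w); contrapositively O(not w ⊃ not r). Since O(not w) holds, K gives O(not r).
Premises 1, 4, 8, 9 do not contribute to this derivation.
So O(not r) holds, i.e. F(r). The claim follows.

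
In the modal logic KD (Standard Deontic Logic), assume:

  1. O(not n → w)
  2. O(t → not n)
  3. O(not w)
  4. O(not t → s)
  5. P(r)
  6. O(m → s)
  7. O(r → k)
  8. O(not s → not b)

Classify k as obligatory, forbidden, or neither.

Premise 7 is O(r → k), but O(r) is not derivable from the premises (the permission P(r) asserts only not O(not r), not O(r)), so it does not yield O(k).
No premise or chain of K-axiom applications forces O(k), and none forces O(not k). So k is neither obligatory nor forbidden under these norms.

Neither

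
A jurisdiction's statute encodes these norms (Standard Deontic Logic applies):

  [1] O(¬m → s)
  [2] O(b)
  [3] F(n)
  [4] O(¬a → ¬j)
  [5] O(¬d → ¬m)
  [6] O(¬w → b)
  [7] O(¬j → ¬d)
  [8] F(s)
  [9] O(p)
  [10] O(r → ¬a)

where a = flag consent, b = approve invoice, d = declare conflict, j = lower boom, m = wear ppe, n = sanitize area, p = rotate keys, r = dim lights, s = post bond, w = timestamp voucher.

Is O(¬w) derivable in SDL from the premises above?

Premise 6 is O(¬w → b); even if O(b) held, inferring O(¬w) would be affirming the consequent — invalid.
No other premise forces O(¬w). An ideal world satisfying every premise can still have ¬w false, so O(¬w) is not derivable.

No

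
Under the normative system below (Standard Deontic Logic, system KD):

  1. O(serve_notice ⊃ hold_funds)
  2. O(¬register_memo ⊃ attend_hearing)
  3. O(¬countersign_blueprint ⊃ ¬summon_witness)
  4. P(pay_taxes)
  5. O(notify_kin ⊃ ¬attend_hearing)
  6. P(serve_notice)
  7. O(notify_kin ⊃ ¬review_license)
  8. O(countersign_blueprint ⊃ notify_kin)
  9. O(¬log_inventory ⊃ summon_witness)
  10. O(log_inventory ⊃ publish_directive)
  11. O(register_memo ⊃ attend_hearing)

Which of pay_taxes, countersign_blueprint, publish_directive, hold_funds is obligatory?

Premises 11 and 2 cover both cases: O(register_memo ⊃ attend_hearing) and O(¬register_memo ⊃ attend_hearing). Since register_memo ∨ ¬register_memo is a tautology, O(attend_hearing) follows.
Premise 5 is O(notify_kin ⊃ ¬attend_hearing); contrapositively O(attend_hearing ⊃ ¬notify_kin). Since O(attend_hearing) holds, K gives O(¬notify_kin).
Premise 8, O(countersign_blueprint ⊃ notify_kin), contraposes to O(¬notify_kin ⊃ ¬countersign_blueprint); with O(¬notify_kin) we get O(¬countersign_blueprint).
With premise 3, O(¬countersign_blueprint ⊃ ¬summon_witness), the K-axiom yields O(¬summon_witness).
Premise 9 is O(¬log_inventory ⊃ summon_witness); contrapositively O(¬summon_witness ⊃ log_inventory). Since O(¬summon_witness) holds, K gives O(log_inventory).
With premise 10, O(log_inventory ⊃ publish_directive), the K-axiom yields O(publish_directive).
So O(publish_directive) holds — publish_directive is obligatory. None of the other listed options is made obligatory by any chain of premises.

publish_directive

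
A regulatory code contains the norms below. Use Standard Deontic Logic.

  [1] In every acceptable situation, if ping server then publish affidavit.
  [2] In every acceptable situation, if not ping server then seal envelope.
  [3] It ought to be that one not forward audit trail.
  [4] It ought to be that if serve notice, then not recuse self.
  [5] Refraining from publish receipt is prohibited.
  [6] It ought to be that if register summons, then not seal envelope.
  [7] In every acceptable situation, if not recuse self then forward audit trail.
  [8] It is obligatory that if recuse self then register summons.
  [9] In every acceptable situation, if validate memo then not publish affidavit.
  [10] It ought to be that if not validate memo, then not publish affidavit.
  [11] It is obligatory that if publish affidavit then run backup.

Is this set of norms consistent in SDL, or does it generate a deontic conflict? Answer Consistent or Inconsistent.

Premises 10 and 9 cover both cases: O(¬validate_memo → ¬publish_affidavit) and O(validate_memo → ¬publish_affidavit). Since ¬validate_memo ∨ validate_memo is a tautology, O(¬publish_affidavit) follows.
Premise 1, O(ping_server → publish_affidavit), contraposes to O(¬publish_affidavit → ¬ping_server); with O(¬publish_affidavit) we get O(¬ping_server).
Premise 2 is O(¬ping_server → seal_envelope); since O(¬ping_server), deontic closure gives O(seal_envelope).
Premise 6 is O(register_summons → ¬seal_envelope); contrapositively O(seal_envelope → ¬register_summons). Since O(seal_envelope) holds, K gives O(¬register_summons).
Premise 8 is O(recuse_self → register_summons); contrapositively O(¬register_summons → ¬recuse_self). Since O(¬register_summons) holds, K gives O(¬recuse_self).
From O(¬recuse_self) and premise 7, O(¬recuse_self → forward_audit_trail), we obtain O(forward_audit_trail).
However, premise 3 gives O(¬forward_audit_trail).
We now have both O(forward_audit_trail) and O(¬forward_audit_trail) — forward_audit_trail is simultaneously obligatory and forbidden, violating the D-axiom.

Inconsistent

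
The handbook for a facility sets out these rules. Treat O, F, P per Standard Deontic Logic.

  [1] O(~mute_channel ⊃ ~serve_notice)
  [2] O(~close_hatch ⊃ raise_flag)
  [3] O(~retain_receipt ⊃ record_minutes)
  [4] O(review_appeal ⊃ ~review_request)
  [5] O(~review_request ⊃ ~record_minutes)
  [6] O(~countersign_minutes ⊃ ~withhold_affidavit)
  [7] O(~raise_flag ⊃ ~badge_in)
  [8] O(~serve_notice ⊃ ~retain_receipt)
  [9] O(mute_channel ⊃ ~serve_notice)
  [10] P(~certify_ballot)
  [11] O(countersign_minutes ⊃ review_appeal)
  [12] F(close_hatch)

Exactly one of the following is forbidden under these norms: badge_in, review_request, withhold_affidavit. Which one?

withhold_affidavit

Premises 1 and 9 cover both cases: O(~mute_channel ⊃ ~serve_notice) and O(mute_channel ⊃ ~serve_notice). Since ~mute_channel ∨ mute_channel is a tautology, O(~serve_notice) follows.
Applying K to premise 8 (O(~serve_notice ⊃ ~retain_receipt)) and O(~serve_notice) yields O(~retain_receipt).
Premise 3 is O(~retain_receipt ⊃ record_minutes); since O(~retain_receipt), deontic closure gives O(record_minutes).
The contrapositive of premise 5 (O(~review_request ⊃ ~record_minutes)) is O(record_minutes ⊃ review_request), and O(record_minutes) is already established, so O(review_request).
The contrapositive of premise 4 (O(review_appeal ⊃ ~review_request)) is O(review_request ⊃ ~review_appeal), and O(review_request) is already established, so O(~review_appeal).
The contrapositive of premise 11 (O(countersign_minutes ⊃ review_appeal)) is O(~review_appeal ⊃ ~countersign_minutes), and O(~review_appeal) is already established, so O(~countersign_minutes).
Premise 6 is O(~countersign_minutes ⊃ ~withhold_affidavit); since O(~countersign_minutes), deontic closure gives O(~withhold_affidavit).
So O(~withhold_affidavit) holds, i.e. withhold_affidavit is forbidden. None of the other listed options is forbidden under the premises.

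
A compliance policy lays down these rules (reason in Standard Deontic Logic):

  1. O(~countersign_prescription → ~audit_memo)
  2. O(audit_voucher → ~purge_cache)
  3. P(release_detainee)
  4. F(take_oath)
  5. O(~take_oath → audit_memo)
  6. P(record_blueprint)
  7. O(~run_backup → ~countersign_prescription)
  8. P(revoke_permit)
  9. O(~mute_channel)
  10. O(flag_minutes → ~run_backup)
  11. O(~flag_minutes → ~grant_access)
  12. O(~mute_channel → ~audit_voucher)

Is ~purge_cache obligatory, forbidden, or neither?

Premise 2 is O(audit_voucher → ~purge_cache), but O(audit_voucher) is not derivable from the premises, so it does not yield O(~purge_cache).
No premise or chain of K-axiom applications forces O(~purge_cache), and none forces O(purge_cache). So ~purge_cache is neither obligatory nor forbidden under these norms.

Neither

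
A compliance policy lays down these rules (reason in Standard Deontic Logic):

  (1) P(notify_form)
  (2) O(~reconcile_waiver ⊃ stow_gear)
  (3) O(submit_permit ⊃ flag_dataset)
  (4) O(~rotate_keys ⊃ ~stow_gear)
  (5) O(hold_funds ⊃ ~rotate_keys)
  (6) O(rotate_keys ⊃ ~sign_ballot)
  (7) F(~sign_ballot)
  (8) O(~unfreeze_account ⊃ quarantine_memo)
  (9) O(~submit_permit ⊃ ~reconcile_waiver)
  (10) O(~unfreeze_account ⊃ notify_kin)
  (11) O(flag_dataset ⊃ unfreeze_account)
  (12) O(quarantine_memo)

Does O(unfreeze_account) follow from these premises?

F(~sign_ballot) at premise 7 means O(sign_ballot).
The contrapositive of premise 6 (O(rotate_keys ⊃ ~sign_ballot)) is O(sign_ballot ⊃ ~rotate_keys), and O(sign_ballot) is already established, so O(~rotate_keys).
Premise 4 is O(~rotate_keys ⊃ ~stow_gear); since O(~rotate_keys), deontic closure gives O(~stow_gear).
The contrapositive of premise 2 (O(~reconcile_waiver ⊃ stow_gear)) is O(~stow_gear ⊃ reconcile_waiver), and O(~stow_gear) is already established, so O(reconcile_waiver).
Premise 9, O(~submit_permit ⊃ ~reconcile_waiver), contraposes to O(reconcile_waiver ⊃ submit_permit); with O(reconcile_waiver) we get O(submit_permit).
From O(submit_permit) and premise 3, O(submit_permit ⊃ flag_dataset), we obtain O(flag_dataset).
Premise 11 is O(flag_dataset ⊃ unfreeze_account); since O(flag_dataset), deontic closure gives O(unfreeze_account).
Premises 1, 5, 8, 10, 12 do not contribute to this derivation.
So O(unfreeze_account) follows.

Yes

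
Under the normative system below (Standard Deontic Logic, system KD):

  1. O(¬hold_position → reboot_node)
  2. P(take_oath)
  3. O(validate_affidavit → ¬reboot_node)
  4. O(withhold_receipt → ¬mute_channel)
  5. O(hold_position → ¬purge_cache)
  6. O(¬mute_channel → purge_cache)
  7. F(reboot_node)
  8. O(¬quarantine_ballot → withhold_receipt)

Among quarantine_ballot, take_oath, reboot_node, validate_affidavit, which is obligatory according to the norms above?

F(reboot_node) at premise 7 means O(¬reboot_node).
Premise 1, O(¬hold_position → reboot_node), contraposes to O(¬reboot_node → hold_position); with O(¬reboot_node) we get O(hold_position).
Applying K to premise 5 (O(hold_position → ¬purge_cache)) and O(hold_position) yields O(¬purge_cache).
The contrapositive of premise 6 (O(¬mute_channel → purge_cache)) is O(¬purge_cache → mute_channel), and O(¬purge_cache) is already established, so O(mute_channel).
Premise 4 is O(withhold_receipt → ¬mute_channel); contrapositively O(mute_channel → ¬withhold_receipt). Since O(mute_channel) holds, K gives O(¬withhold_receipt).
Premise 8, O(¬quarantine_ballot → withhold_receipt), contraposes to O(¬withhold_receipt → quarantine_ballot); with O(¬withhold_receipt) we get O(quarantine_ballot).
So O(quarantine_ballot) holds — quarantine_ballot is obligatory. None of the other listed options is made obligatory by any chain of premises.

quarantine_ballot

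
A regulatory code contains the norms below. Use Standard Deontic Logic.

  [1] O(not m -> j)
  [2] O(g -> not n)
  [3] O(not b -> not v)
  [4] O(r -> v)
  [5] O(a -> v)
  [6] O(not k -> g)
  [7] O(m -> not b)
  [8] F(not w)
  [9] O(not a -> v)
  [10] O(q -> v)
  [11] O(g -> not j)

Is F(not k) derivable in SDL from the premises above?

Premises 9 and 5 are O(not a -> v) and O(a -> v); every ideal world satisfies not a or a, so in either case v holds — hence O(v).
The contrapositive of premise 3 (O(not b -> not v)) is O(v -> b), and O(v) is already established, so O(b).
Premise 7 is O(m -> not b); contrapositively O(b -> not m). Since O(b) holds, K gives O(not m).
From O(not m) and premise 1, O(not m -> j), we obtain O(j).
Premise 11 is O(g -> not j); contrapositively O(j -> not g). Since O(j) holds, K gives O(not g).
Premise 6, O(not k -> g), contraposes to O(not g -> k); with O(not g) we get O(k).
Premises 2, 4, 8, 10 do not contribute to this derivation.
So O(k) holds, i.e. F(not k). The claim follows.

Yes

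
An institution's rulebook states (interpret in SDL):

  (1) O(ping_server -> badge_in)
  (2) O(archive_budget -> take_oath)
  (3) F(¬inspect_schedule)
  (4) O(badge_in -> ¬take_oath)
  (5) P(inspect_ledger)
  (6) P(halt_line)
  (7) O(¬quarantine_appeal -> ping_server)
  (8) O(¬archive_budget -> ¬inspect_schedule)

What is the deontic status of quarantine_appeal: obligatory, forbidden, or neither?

Obligatory

Premise 3 is F(¬inspect_schedule), i.e. O(inspect_schedule).
The contrapositive of premise 8 (O(¬archive_budget -> ¬inspect_schedule)) is O(inspect_schedule -> archive_budget), and O(inspect_schedule) is already established, so O(archive_budget).
Premise 2 is O(archive_budget -> take_oath); since O(archive_budget), deontic closure gives O(take_oath).
Premise 4 is O(badge_in -> ¬take_oath); contrapositively O(take_oath -> ¬badge_in). Since O(take_oath) holds, K gives O(¬badge_in).
Premise 1, O(ping_server -> badge_in), contraposes to O(¬badge_in -> ¬ping_server); with O(¬badge_in) we get O(¬ping_server).
The contrapositive of premise 7 (O(¬quarantine_appeal -> ping_server)) is O(¬ping_server -> quarantine_appeal), and O(¬ping_server) is already established, so O(quarantine_appeal).
Premises 5, 6 do not contribute to this derivation.
Hence quarantine_appeal is obligatory.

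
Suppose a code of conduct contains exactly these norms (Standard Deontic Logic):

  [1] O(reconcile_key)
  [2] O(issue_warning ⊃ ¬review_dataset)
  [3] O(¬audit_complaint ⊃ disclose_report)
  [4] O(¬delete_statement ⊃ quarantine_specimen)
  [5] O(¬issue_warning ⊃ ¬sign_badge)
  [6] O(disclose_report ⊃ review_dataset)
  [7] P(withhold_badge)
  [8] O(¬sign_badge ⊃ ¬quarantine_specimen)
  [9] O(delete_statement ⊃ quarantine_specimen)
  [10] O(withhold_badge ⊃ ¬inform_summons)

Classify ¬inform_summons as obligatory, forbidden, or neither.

Premise 10 is O(withhold_badge ⊃ ¬inform_summons), but O(withhold_badge) is not derivable from the premises (the permission P(withhold_badge) asserts only ¬O(¬withhold_badge), not O(withhold_badge)), so it does not yield O(¬inform_summons).
No premise or chain of K-axiom applications forces O(¬inform_summons), and none forces O(inform_summons). So ¬inform_summons is neither obligatory nor forbidden under these norms.

Neither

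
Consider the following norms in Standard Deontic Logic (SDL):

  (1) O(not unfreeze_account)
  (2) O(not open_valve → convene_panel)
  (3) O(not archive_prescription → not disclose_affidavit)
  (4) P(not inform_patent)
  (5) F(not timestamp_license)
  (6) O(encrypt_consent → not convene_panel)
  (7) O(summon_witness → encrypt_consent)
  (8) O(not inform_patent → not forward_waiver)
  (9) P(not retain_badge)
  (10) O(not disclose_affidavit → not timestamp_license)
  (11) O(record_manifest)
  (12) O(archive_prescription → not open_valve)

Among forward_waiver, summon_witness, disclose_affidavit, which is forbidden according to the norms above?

Premise 5, F(not timestamp_license), is equivalent to O(timestamp_license).
Premise 10, O(not disclose_affidavit → not timestamp_license), contraposes to O(timestamp_license → disclose_affidavit); with O(timestamp_license) we get O(disclose_affidavit).
The contrapositive of premise 3 (O(not archive_prescription → not disclose_affidavit)) is O(disclose_affidavit → archive_prescription), and O(disclose_affidavit) is already established, so O(archive_prescription).
Premise 12 is O(archive_prescription → not open_valve); since O(archive_prescription), deontic closure gives O(not open_valve).
From O(not open_valve) and premise 2, O(not open_valve → convene_panel), we obtain O(convene_panel).
Premise 6 is O(encrypt_consent → not convene_panel); contrapositively O(convene_panel → not encrypt_consent). Since O(convene_panel) holds, K gives O(not encrypt_consent).
Premise 7 is O(summon_witness → encrypt_consent); contrapositively O(not encrypt_consent → not summon_witness). Since O(not encrypt_consent) holds, K gives O(not summon_witness).
So O(not summon_witness) holds, i.e. summon_witness is forbidden. None of the other listed options is forbidden under the premises.

summon_witness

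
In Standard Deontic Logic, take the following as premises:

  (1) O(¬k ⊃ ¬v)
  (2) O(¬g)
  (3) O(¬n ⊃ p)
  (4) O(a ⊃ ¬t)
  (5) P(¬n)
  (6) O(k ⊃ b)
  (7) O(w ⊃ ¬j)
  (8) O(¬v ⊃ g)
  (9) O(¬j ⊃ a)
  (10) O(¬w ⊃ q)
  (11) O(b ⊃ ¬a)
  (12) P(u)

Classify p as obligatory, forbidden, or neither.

Neither

Premise 3 is O(¬n ⊃ p), but O(¬n) is not derivable from the premises (the permission P(¬n) asserts only ¬O(n), not O(¬n)), so it does not yield O(p).
No premise or chain of K-axiom applications forces O(p), and none forces O(¬p). So p is neither obligatory nor forbidden under these norms.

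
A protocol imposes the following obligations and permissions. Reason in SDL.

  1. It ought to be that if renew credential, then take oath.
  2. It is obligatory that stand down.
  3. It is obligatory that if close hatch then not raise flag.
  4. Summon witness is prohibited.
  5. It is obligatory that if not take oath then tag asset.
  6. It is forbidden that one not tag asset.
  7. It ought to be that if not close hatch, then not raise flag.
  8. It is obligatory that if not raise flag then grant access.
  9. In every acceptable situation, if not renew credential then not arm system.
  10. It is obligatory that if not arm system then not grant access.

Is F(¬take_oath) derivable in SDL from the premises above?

Yes

Premises 3 and 7 are O(close_hatch → ¬raise_flag) and O(¬close_hatch → ¬raise_flag); every ideal world satisfies close_hatch or ¬close_hatch, so in either case ¬raise_flag holds — hence O(¬raise_flag).
Premise 8 is O(¬raise_flag → grant_access); since O(¬raise_flag), deontic closure gives O(grant_access).
Premise 10 is O(¬arm_system → ¬grant_access); contrapositively O(grant_access → arm_system). Since O(grant_access) holds, K gives O(arm_system).
Premise 9 is O(¬renew_credential → ¬arm_system); contrapositively O(arm_system → renew_credential). Since O(arm_system) holds, K gives O(renew_credential).
With premise 1, O(renew_credential → take_oath), the K-axiom yields O(take_oath).
Premises 2, 4, 5, 6 do not contribute to this derivation.
So O(take_oath) holds, i.e. F(¬take_oath). The claim follows.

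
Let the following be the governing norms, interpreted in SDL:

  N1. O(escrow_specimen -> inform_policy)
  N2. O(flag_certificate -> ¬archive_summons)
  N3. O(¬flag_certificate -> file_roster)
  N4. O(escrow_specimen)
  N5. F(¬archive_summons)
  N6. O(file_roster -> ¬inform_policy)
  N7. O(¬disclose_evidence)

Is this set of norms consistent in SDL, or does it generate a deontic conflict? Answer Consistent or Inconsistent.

F(¬archive_summons) at premise 5 means O(archive_summons).
Premise 2 is O(flag_certificate -> ¬archive_summons); contrapositively O(archive_summons -> ¬flag_certificate). Since O(archive_summons) holds, K gives O(¬flag_certificate).
From O(¬flag_certificate) and premise 3, O(¬flag_certificate -> file_roster), we obtain O(file_roster).
From O(file_roster) and premise 6, O(file_roster -> ¬inform_policy), we obtain O(¬inform_policy).
The contrapositive of premise 1 (O(escrow_specimen -> inform_policy)) is O(¬inform_policy -> ¬escrow_specimen), and O(¬inform_policy) is already established, so O(¬escrow_specimen).
Yet premise 4 states O(escrow_specimen).
We now have both O(¬escrow_specimen) and O(escrow_specimen) — escrow_specimen is simultaneously obligatory and forbidden, violating the D-axiom.

Inconsistent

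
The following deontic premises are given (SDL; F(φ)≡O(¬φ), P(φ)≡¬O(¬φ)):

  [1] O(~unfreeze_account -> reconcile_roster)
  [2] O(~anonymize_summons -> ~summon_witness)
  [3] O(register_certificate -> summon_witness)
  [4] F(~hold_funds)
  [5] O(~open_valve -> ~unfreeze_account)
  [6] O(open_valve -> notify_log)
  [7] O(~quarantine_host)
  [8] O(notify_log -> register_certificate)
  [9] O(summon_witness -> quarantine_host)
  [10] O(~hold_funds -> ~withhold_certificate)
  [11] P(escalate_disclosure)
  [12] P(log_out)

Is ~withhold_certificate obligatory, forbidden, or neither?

Premise 10 is O(~hold_funds -> ~withhold_certificate), but O(~hold_funds) is not derivable from the premises, so it does not yield O(~withhold_certificate).
No premise or chain of K-axiom applications forces O(~withhold_certificate), and none forces O(withhold_certificate). So ~withhold_certificate is neither obligatory nor forbidden under these norms.

Neither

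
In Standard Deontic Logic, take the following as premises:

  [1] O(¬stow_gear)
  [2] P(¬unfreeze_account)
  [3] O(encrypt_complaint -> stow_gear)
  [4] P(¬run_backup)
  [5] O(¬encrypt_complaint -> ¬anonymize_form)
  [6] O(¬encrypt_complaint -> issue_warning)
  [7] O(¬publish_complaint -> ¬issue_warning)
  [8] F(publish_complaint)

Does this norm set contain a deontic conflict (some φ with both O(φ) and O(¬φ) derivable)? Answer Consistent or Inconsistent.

Inconsistent

F(publish_complaint) at premise 8 means O(¬publish_complaint).
From O(¬publish_complaint) and premise 7, O(¬publish_complaint -> ¬issue_warning), we obtain O(¬issue_warning).
Premise 6, O(¬encrypt_complaint -> issue_warning), contraposes to O(¬issue_warning -> encrypt_complaint); with O(¬issue_warning) we get O(encrypt_complaint).
With premise 3, O(encrypt_complaint -> stow_gear), the K-axiom yields O(stow_gear).
But premise 1 directly asserts O(¬stow_gear).
We now have both O(stow_gear) and O(¬stow_gear) — stow_gear is simultaneously obligatory and forbidden, violating the D-axiom.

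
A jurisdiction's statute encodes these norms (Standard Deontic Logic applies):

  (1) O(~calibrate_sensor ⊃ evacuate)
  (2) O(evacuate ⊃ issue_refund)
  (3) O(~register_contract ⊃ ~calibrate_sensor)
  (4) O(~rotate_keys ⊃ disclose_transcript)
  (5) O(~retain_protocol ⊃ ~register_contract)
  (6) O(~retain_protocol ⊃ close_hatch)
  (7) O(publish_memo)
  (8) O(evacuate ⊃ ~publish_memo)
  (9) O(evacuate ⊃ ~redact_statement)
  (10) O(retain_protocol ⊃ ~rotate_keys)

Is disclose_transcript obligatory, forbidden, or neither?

Premise 7 gives O(publish_memo).
Premise 8 is O(evacuate ⊃ ~publish_memo); contrapositively O(publish_memo ⊃ ~evacuate). Since O(publish_memo) holds, K gives O(~evacuate).
The contrapositive of premise 1 (O(~calibrate_sensor ⊃ evacuate)) is O(~evacuate ⊃ calibrate_sensor), and O(~evacuate) is already established, so O(calibrate_sensor).
Premise 3, O(~register_contract ⊃ ~calibrate_sensor), contraposes to O(calibrate_sensor ⊃ register_contract); with O(calibrate_sensor) we get O(register_contract).
The contrapositive of premise 5 (O(~retain_protocol ⊃ ~register_contract)) is O(register_contract ⊃ retain_protocol), and O(register_contract) is already established, so O(retain_protocol).
With premise 10, O(retain_protocol ⊃ ~rotate_keys), the K-axiom yields O(~rotate_keys).
With premise 4, O(~rotate_keys ⊃ disclose_transcript), the K-axiom yields O(disclose_transcript).
Premises 2, 6, 9 do not contribute to this derivation.
Hence disclose_transcript is obligatory.

Obligatory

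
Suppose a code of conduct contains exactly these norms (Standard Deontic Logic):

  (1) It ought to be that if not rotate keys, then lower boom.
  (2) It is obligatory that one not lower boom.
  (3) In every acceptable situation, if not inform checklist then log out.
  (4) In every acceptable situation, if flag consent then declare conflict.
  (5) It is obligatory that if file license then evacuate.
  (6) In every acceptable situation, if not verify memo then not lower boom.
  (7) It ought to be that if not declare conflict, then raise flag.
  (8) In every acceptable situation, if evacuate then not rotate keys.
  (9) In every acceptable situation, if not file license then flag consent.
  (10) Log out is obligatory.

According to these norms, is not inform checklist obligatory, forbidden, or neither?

Premise 3 is O(¬inform_checklist → log_out); even if O(log_out) held, inferring O(¬inform_checklist) would be affirming the consequent — invalid.
No premise or chain of K-axiom applications forces O(¬inform_checklist), and none forces O(inform_checklist). So ¬inform_checklist is neither obligatory nor forbidden under these norms.

Neither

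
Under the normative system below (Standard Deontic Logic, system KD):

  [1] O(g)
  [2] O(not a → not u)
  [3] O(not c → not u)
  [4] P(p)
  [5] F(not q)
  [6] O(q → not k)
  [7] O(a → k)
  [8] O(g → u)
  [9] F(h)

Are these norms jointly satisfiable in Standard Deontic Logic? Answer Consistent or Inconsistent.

Premise 5 is F(not q), i.e. O(q).
Premise 6 is O(q → not k); since O(q), deontic closure gives O(not k).
Premise 7 is O(a → k); contrapositively O(not k → not a). Since O(not k) holds, K gives O(not a).
With premise 2, O(not a → not u), the K-axiom yields O(not u).
Premise 8, O(g → u), contraposes to O(not u → not g); with O(not u) we get O(not g).
But premise 1 directly asserts O(g).
We now have both O(not g) and O(g) — g is simultaneously obligatory and forbidden, violating the D-axiom.

Inconsistent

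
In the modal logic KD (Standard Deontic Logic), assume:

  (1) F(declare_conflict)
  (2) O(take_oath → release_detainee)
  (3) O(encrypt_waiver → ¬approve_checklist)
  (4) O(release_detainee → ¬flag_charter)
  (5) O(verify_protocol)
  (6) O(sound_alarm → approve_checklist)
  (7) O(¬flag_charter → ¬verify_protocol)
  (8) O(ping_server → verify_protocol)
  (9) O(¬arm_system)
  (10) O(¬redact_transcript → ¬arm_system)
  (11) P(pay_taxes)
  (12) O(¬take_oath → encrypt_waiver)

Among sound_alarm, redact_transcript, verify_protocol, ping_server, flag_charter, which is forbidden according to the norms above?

Premise 5 gives O(verify_protocol).
Premise 7 is O(¬flag_charter → ¬verify_protocol); contrapositively O(verify_protocol → flag_charter). Since O(verify_protocol) holds, K gives O(flag_charter).
Premise 4, O(release_detainee → ¬flag_charter), contraposes to O(flag_charter → ¬release_detainee); with O(flag_charter) we get O(¬release_detainee).
Premise 2, O(take_oath → release_detainee), contraposes to O(¬release_detainee → ¬take_oath); with O(¬release_detainee) we get O(¬take_oath).
Premise 12 is O(¬take_oath → encrypt_waiver); since O(¬take_oath), deontic closure gives O(encrypt_waiver).
With premise 3, O(encrypt_waiver → ¬approve_checklist), the K-axiom yields O(¬approve_checklist).
Premise 6 is O(sound_alarm → approve_checklist); contrapositively O(¬approve_checklist → ¬sound_alarm). Since O(¬approve_checklist) holds, K gives O(¬sound_alarm).
So O(¬sound_alarm) holds, i.e. sound_alarm is forbidden. None of the other listed options is forbidden under the premises.

sound_alarm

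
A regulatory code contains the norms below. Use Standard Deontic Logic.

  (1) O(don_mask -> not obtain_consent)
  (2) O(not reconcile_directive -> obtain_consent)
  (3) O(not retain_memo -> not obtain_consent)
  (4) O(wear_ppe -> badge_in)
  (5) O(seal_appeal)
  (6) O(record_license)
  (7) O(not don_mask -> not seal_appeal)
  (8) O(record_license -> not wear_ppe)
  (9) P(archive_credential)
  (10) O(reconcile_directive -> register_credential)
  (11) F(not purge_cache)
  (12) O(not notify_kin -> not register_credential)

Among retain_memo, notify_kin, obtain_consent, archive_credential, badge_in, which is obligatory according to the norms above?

notify_kin

From premise 5 we have O(seal_appeal).
Premise 7, O(not don_mask -> not seal_appeal), contraposes to O(seal_appeal -> don_mask); with O(seal_appeal) we get O(don_mask).
Premise 1 is O(don_mask -> not obtain_consent); since O(don_mask), deontic closure gives O(not obtain_consent).
Premise 2, O(not reconcile_directive -> obtain_consent), contraposes to O(not obtain_consent -> reconcile_directive); with O(not obtain_consent) we get O(reconcile_directive).
Premise 10 is O(reconcile_directive -> register_credential); since O(reconcile_directive), deontic closure gives O(register_credential).
The contrapositive of premise 12 (O(not notify_kin -> not register_credential)) is O(register_credential -> notify_kin), and O(register_credential) is already established, so O(notify_kin).
So O(notify_kin) holds — notify_kin is obligatory. None of the other listed options is made obligatory by any chain of premises.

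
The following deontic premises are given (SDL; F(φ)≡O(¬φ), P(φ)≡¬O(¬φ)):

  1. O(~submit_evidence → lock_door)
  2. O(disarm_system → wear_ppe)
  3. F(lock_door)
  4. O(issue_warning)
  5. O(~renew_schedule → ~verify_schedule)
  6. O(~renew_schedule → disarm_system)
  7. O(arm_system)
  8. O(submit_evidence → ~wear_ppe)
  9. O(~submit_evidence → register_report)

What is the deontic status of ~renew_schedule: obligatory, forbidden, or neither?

Forbidden

Premise 3, F(lock_door), is equivalent to O(~lock_door).
Premise 1, O(~submit_evidence → lock_door), contraposes to O(~lock_door → submit_evidence); with O(~lock_door) we get O(submit_evidence).
Applying K to premise 8 (O(submit_evidence → ~wear_ppe)) and O(submit_evidence) yields O(~wear_ppe).
The contrapositive of premise 2 (O(disarm_system → wear_ppe)) is O(~wear_ppe → ~disarm_system), and O(~wear_ppe) is already established, so O(~disarm_system).
Premise 6 is O(~renew_schedule → disarm_system); contrapositively O(~disarm_system → renew_schedule). Since O(~disarm_system) holds, K gives O(renew_schedule).
Premises 4, 5, 7, 9 do not contribute to this derivation.
Thus O(renew_schedule), which is F(~renew_schedule): ~renew_schedule is forbidden.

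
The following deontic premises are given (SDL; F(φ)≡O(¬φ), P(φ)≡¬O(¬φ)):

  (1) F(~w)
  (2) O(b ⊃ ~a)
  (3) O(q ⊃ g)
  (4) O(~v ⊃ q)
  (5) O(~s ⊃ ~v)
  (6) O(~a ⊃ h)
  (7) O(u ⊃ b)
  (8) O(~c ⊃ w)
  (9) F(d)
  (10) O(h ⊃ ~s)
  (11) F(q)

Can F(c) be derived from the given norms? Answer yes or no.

Premise 8 is O(~c ⊃ w); even if O(w) held, inferring O(~c) would be affirming the consequent — invalid.
No other premise forces O(~c). An ideal world satisfying every premise can still have c true, so F(c) is not derivable.

No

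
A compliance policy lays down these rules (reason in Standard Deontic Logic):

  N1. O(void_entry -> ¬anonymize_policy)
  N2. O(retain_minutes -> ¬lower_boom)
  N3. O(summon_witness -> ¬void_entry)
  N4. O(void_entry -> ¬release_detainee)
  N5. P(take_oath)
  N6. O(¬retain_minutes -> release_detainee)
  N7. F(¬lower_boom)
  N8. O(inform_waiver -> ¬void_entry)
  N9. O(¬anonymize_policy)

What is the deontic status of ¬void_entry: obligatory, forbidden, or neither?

Obligatory

Premise 7, F(¬lower_boom), is equivalent to O(lower_boom).
Premise 2, O(retain_minutes -> ¬lower_boom), contraposes to O(lower_boom -> ¬retain_minutes); with O(lower_boom) we get O(¬retain_minutes).
Applying K to premise 6 (O(¬retain_minutes -> release_detainee)) and O(¬retain_minutes) yields O(release_detainee).
Premise 4 is O(void_entry -> ¬release_detainee); contrapositively O(release_detainee -> ¬void_entry). Since O(release_detainee) holds, K gives O(¬void_entry).
Premises 1, 3, 5, 8, 9 do not contribute to this derivation.
Hence ¬void_entry is obligatory.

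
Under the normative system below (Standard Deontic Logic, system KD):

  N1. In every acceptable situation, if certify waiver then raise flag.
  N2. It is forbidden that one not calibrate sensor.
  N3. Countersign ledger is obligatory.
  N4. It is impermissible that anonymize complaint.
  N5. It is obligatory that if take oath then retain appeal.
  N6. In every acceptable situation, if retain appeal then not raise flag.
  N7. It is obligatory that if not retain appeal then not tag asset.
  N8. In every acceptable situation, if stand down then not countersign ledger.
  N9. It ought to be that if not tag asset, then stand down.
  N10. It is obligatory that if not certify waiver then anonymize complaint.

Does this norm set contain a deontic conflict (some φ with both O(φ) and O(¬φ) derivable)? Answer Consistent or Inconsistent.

Inconsistent

From premise 3 we have O(countersign_ledger).
The contrapositive of premise 8 (O(stand_down → ¬countersign_ledger)) is O(countersign_ledger → ¬stand_down), and O(countersign_ledger) is already established, so O(¬stand_down).
Premise 9 is O(¬tag_asset → stand_down); contrapositively O(¬stand_down → tag_asset). Since O(¬stand_down) holds, K gives O(tag_asset).
The contrapositive of premise 7 (O(¬retain_appeal → ¬tag_asset)) is O(tag_asset → retain_appeal), and O(tag_asset) is already established, so O(retain_appeal).
With premise 6, O(retain_appeal → ¬raise_flag), the K-axiom yields O(¬raise_flag).
Premise 1, O(certify_waiver → raise_flag), contraposes to O(¬raise_flag → ¬certify_waiver); with O(¬raise_flag) we get O(¬certify_waiver).
Applying K to premise 10 (O(¬certify_waiver → anonymize_complaint)) and O(¬certify_waiver) yields O(anonymize_complaint).
But premise 4, F(anonymize_complaint), means O(¬anonymize_complaint).
We now have both O(anonymize_complaint) and O(¬anonymize_complaint) — anonymize_complaint is simultaneously obligatory and forbidden, violating the D-axiom.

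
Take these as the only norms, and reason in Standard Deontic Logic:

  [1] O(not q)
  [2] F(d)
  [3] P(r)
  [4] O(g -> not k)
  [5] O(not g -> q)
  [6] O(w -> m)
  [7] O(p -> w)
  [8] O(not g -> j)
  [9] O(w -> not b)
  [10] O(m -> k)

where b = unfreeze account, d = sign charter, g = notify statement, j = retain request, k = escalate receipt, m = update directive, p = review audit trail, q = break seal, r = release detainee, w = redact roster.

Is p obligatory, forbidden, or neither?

From premise 1 we have O(not q).
The contrapositive of premise 5 (O(not g -> q)) is O(not q -> g), and O(not q) is already established, so O(g).
From O(g) and premise 4, O(g -> not k), we obtain O(not k).
The contrapositive of premise 10 (O(m -> k)) is O(not k -> not m), and O(not k) is already established, so O(not m).
Premise 6, O(w -> m), contraposes to O(not m -> not w); with O(not m) we get O(not w).
The contrapositive of premise 7 (O(p -> w)) is O(not w -> not p), and O(not w) is already established, so O(not p).
Premises 2, 3, 8, 9 do not contribute to this derivation.
Thus O(not p), which is F(p): p is forbidden.

Forbidden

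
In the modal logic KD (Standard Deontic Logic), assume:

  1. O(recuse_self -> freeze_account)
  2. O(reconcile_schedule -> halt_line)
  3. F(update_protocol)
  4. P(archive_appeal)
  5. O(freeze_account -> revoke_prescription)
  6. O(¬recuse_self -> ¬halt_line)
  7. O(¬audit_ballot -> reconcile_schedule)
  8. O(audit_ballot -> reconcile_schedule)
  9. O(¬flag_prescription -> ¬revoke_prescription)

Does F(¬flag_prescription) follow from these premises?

Yes

By case analysis on audit_ballot: premise 8 gives O(audit_ballot -> reconcile_schedule) and premise 7 gives O(¬audit_ballot -> reconcile_schedule), so O(reconcile_schedule) either way.
With premise 2, O(reconcile_schedule -> halt_line), the K-axiom yields O(halt_line).
Premise 6 is O(¬recuse_self -> ¬halt_line); contrapositively O(halt_line -> recuse_self). Since O(halt_line) holds, K gives O(recuse_self).
Premise 1 is O(recuse_self -> freeze_account); since O(recuse_self), deontic closure gives O(freeze_account).
From O(freeze_account) and premise 5, O(freeze_account -> revoke_prescription), we obtain O(revoke_prescription).
Premise 9, O(¬flag_prescription -> ¬revoke_prescription), contraposes to O(revoke_prescription -> flag_prescription); with O(revoke_prescription) we get O(flag_prescription).
Premises 3, 4 do not contribute to this derivation.
So O(flag_prescription) holds, i.e. F(¬flag_prescription). The claim follows.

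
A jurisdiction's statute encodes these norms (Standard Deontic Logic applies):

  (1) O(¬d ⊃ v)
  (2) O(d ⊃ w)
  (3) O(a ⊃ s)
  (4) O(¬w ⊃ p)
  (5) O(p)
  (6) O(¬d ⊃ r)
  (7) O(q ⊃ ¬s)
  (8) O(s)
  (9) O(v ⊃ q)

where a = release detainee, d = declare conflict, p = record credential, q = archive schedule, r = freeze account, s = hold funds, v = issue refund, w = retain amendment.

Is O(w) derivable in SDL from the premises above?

Premise 8 states O(s) outright.
The contrapositive of premise 7 (O(q ⊃ ¬s)) is O(s ⊃ ¬q), and O(s) is already established, so O(¬q).
The contrapositive of premise 9 (O(v ⊃ q)) is O(¬q ⊃ ¬v), and O(¬q) is already established, so O(¬v).
Premise 1, O(¬d ⊃ v), contraposes to O(¬v ⊃ d); with O(¬v) we get O(d).
With premise 2, O(d ⊃ w), the K-axiom yields O(w).
Premises 3, 4, 5, 6 do not contribute to this derivation.
So O(w) follows.

Yes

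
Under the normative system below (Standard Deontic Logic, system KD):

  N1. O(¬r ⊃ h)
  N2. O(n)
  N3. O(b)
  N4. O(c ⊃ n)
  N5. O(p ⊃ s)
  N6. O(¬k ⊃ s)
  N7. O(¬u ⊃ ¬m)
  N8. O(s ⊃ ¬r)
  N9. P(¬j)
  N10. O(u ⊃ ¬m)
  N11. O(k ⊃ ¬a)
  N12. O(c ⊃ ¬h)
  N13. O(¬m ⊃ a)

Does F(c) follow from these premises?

Yes

By case analysis on ¬u: premise 7 gives O(¬u ⊃ ¬m) and premise 10 gives O(u ⊃ ¬m), so O(¬m) either way.
Premise 13 is O(¬m ⊃ a); since O(¬m), deontic closure gives O(a).
The contrapositive of premise 11 (O(k ⊃ ¬a)) is O(a ⊃ ¬k), and O(a) is already established, so O(¬k).
Applying K to premise 6 (O(¬k ⊃ s)) and O(¬k) yields O(s).
Premise 8 is O(s ⊃ ¬r); since O(s), deontic closure gives O(¬r).
From O(¬r) and premise 1, O(¬r ⊃ h), we obtain O(h).
Premise 12 is O(c ⊃ ¬h); contrapositively O(h ⊃ ¬c). Since O(h) holds, K gives O(¬c).
Premises 2, 3, 4, 5, 9 do not contribute to this derivation.
So O(¬c) holds, i.e. F(c). The claim follows.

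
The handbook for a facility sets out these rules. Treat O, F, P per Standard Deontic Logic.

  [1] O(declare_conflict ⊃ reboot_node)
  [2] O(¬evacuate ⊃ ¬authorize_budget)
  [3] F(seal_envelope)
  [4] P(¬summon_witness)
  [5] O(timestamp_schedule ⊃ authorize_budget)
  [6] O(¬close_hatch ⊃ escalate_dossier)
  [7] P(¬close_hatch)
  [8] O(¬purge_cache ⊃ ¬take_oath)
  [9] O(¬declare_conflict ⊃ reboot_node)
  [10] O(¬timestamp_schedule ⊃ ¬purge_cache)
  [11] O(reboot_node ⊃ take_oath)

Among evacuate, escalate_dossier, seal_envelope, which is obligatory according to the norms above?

evacuate

Premises 1 and 9 are O(declare_conflict ⊃ reboot_node) and O(¬declare_conflict ⊃ reboot_node); every ideal world satisfies declare_conflict or ¬declare_conflict, so in either case reboot_node holds — hence O(reboot_node).
With premise 11, O(reboot_node ⊃ take_oath), the K-axiom yields O(take_oath).
Premise 8 is O(¬purge_cache ⊃ ¬take_oath); contrapositively O(take_oath ⊃ purge_cache). Since O(take_oath) holds, K gives O(purge_cache).
Premise 10 is O(¬timestamp_schedule ⊃ ¬purge_cache); contrapositively O(purge_cache ⊃ timestamp_schedule). Since O(purge_cache) holds, K gives O(timestamp_schedule).
Applying K to premise 5 (O(timestamp_schedule ⊃ authorize_budget)) and O(timestamp_schedule) yields O(authorize_budget).
Premise 2 is O(¬evacuate ⊃ ¬authorize_budget); contrapositively O(authorize_budget ⊃ evacuate). Since O(authorize_budget) holds, K gives O(evacuate).
So O(evacuate) holds — evacuate is obligatory. None of the other listed options is made obligatory by any chain of premises.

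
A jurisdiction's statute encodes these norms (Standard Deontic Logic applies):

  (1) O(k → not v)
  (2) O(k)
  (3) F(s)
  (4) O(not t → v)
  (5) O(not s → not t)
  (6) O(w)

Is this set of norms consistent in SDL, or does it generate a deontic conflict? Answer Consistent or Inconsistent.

Inconsistent

Premise 2 states O(k) outright.
From O(k) and premise 1, O(k → not v), we obtain O(not v).
Premise 4, O(not t → v), contraposes to O(not v → t); with O(not v) we get O(t).
Premise 5 is O(not s → not t); contrapositively O(t → s). Since O(t) holds, K gives O(s).
Yet premise 3 is F(s), i.e. O(not s).
We now have both O(s) and O(not s) — s is simultaneously obligatory and forbidden, violating the D-axiom.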